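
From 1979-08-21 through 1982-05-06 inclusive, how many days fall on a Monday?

141

1979-08-21 is a Tuesday.
That's 990 days from start to end, counting both.
990 = 7 × 141 + 3, so there are 141 full weeks plus 3 extra days.
Each full week contributes one Monday: 141 so far.
The 3 extra days are Tue, Wed, Thu — none qualify.
Total: 141 + 0 = 141.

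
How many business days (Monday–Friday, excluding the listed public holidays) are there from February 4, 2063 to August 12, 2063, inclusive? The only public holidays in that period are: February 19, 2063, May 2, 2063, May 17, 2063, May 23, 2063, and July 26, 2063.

130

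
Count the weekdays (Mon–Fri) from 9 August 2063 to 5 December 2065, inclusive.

607

9 August 2063 is a Thursday.
From 9 August 2063 to 5 December 2065 is 850 days inclusive.
850 = 7 × 121 + 3, so there are 121 full weeks plus 3 extra days.
Each full week contributes 5 weekdays (Mon–Fri): 121 × 5 = 605.
The 3 extra days are Thursday, Friday, Saturday — 2 of them qualify.
Total: 605 + 2 = 607.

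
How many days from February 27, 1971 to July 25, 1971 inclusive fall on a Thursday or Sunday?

43

February 27, 1971 is a Saturday.
That's 149 days from start to end, counting both.
149 = 7 × 21 + 2, so there are 21 full weeks plus 2 extra days.
Each full week contributes 2 days from the set (Thu, Sun): 21 × 2 = 42.
The 2 extra days are Saturday, Sunday — 1 of them qualifies.
Total: 42 + 1 = 43.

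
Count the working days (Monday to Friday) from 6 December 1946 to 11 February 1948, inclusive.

309

6 December 1946 is a Friday.
The range spans 433 days (inclusive of both endpoints).
433 = 7 × 61 + 6, so there are 61 full weeks plus 6 extra days.
Each full week contributes 5 weekdays (Mon–Fri): 61 × 5 = 305.
The 6 extra days are Fri, Sat, Sun, Mon, Tue, Wed — 4 of them qualify.
Total: 305 + 4 = 309.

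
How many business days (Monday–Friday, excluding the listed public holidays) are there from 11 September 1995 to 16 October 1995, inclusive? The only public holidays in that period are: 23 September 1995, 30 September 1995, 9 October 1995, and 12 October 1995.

11 September 1995 is a Monday.
That's 36 days from start to end, counting both.
36 = 7 × 5 + 1, so there are 5 full weeks plus 1 extra day.
Each full week contributes 5 weekdays (Mon–Fri): 5 × 5 = 25.
The 1 extra day is Monday — 1 of them qualifies.
Total: 25 + 1 = 26.
Holidays: 23 September 1995 (Sat); 30 September 1995 (Sat); 9 October 1995 (Mon); 12 October 1995 (Thu).
2 of the 4 holidays fall on weekdays; the rest are weekends and were already excluded.
Business days: 26 − 2 = 24.

24 business days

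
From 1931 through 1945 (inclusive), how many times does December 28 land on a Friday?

2

Day of week of December 28 in each year:
1931: Mon, 1932: Wed, 1933: Thu, 1934: Fri ✓, 1935: Sat, 1936: Mon, 1937: Tue, 1938: Wed, 1939: Thu, 1940: Sat, 1941: Sun, 1942: Mon, 1943: Tue, 1944: Thu, 1945: Fri ✓
Fridays: 1934, 1945.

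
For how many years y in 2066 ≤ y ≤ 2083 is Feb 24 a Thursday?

Day of week of February 24 in each year:
2066: Wed, 2067: Thu ✓, 2068: Fri, 2069: Sun, 2070: Mon, 2071: Tue, 2072: Wed, 2073: Fri, 2074: Sat, 2075: Sun, 2076: Mon, 2077: Wed, 2078: Thu ✓, 2079: Fri, 2080: Sat, 2081: Mon, 2082: Tue, 2083: Wed
Thursdays: 2067, 2078.

2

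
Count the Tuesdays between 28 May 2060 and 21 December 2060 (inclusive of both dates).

30

28 May 2060 is a Friday.
That's 208 days from start to end, counting both.
208 = 7 × 29 + 5, so there are 29 full weeks plus 5 extra days.
Each full week contributes one Tuesday: 29 so far.
The 5 extra days are Friday, Saturday, Sunday, Monday, Tuesday — 1 of them qualifies.
Total: 29 + 1 = 30.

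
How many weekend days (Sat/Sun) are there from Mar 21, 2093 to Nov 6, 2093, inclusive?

Mar 21, 2093 is a Saturday.
From Mar 21, 2093 to Nov 6, 2093 is 231 days inclusive.
231 = 7 × 33, so the span is exactly 33 full weeks.
Each full week contributes 2 weekend days (Sat, Sun): 33 × 2 = 66.
Total: 66.

66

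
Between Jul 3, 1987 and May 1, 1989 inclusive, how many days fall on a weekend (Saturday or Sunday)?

192

Jul 3, 1987 is a Friday.
From Jul 3, 1987 to May 1, 1989 is 669 days inclusive.
669 = 7 × 95 + 4, so there are 95 full weeks plus 4 extra days.
Each full week contributes 2 weekend days (Sat, Sun): 95 × 2 = 190.
The 4 extra days are Fri, Sat, Sun, Mon — 2 of them qualify.
Total: 190 + 2 = 192.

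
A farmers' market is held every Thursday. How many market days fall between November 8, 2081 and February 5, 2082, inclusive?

13 Thursdays

November 8, 2081 is a Saturday.
The range spans 90 days (inclusive of both endpoints).
90 = 7 × 12 + 6, so there are 12 full weeks plus 6 extra days.
Each full week contributes one Thursday: 12 so far.
The 6 extra days are Sat, Sun, Mon, Tue, Wed, Thu — 1 of them qualifies.
Total: 12 + 1 = 13.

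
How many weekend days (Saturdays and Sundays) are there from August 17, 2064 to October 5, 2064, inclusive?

15

August 17, 2064 is a Sunday.
From August 17, 2064 to October 5, 2064 is 50 days inclusive.
50 = 7 × 7 + 1, so there are 7 full weeks plus 1 extra day.
Each full week contributes 2 weekend days (Sat, Sun): 7 × 2 = 14.
The 1 extra day is Sun — 1 of them qualifies.
Total: 14 + 1 = 15.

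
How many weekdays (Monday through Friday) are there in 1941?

January 1, 1941 is a Wednesday.
The range spans 365 days (inclusive of both endpoints).
365 = 7 × 52 + 1, so there are 52 full weeks plus 1 extra day.
Each full week contributes 5 weekdays (Mon–Fri): 52 × 5 = 260.
The 1 extra day is Wed — 1 of them qualifies.
Total: 260 + 1 = 261.

261 weekdays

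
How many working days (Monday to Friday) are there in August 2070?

Aug 1, 2070 is a Friday.
From Aug 1, 2070 to Aug 31, 2070 is 31 days inclusive.
31 = 7 × 4 + 3, so there are 4 full weeks plus 3 extra days.
Each full week contributes 5 weekdays (Mon–Fri): 4 × 5 = 20.
The 3 extra days are Friday, Saturday, Sunday — 1 of them qualifies.
Total: 20 + 1 = 21.

21 weekdays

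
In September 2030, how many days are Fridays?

4

2030-09-01 is a Sunday.
The range spans 30 days (inclusive of both endpoints).
30 = 7 × 4 + 2, so there are 4 full weeks plus 2 extra days.
Each full week contributes one Friday: 4 so far.
The 2 extra days are Sun, Mon — none qualify.
Total: 4 + 0 = 4.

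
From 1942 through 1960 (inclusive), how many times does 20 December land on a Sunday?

3

Day of week of December 20 in each year:
1942: Sun ✓, 1943: Mon, 1944: Wed, 1945: Thu, 1946: Fri, 1947: Sat, 1948: Mon, 1949: Tue, 1950: Wed, 1951: Thu, 1952: Sat, 1953: Sun ✓, 1954: Mon, 1955: Tue, 1956: Thu, 1957: Fri, 1958: Sat, 1959: Sun ✓, 1960: Tue
Sundays: 1942, 1953, 1959.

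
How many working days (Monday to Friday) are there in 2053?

261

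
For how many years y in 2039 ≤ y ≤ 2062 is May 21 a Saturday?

Day of week of May 21 in each year:
2039: Sat ✓, 2040: Mon, 2041: Tue, 2042: Wed, 2043: Thu, 2044: Sat ✓, 2045: Sun, 2046: Mon, 2047: Tue, 2048: Thu, 2049: Fri, 2050: Sat ✓, 2051: Sun, 2052: Tue, 2053: Wed, 2054: Thu, 2055: Fri, 2056: Sun, 2057: Mon, 2058: Tue, 2059: Wed, 2060: Fri, 2061: Sat ✓, 2062: Sun
Saturdays: 2039, 2044, 2050, 2061.

4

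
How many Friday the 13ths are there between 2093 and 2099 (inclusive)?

14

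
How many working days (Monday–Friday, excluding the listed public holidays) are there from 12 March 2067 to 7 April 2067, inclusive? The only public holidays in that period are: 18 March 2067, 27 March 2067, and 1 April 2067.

17

12 March 2067 is a Saturday.
The range spans 27 days (inclusive of both endpoints).
27 = 7 × 3 + 6, so there are 3 full weeks plus 6 extra days.
Each full week contributes 5 weekdays (Mon–Fri): 3 × 5 = 15.
The 6 extra days are Sat, Sun, Mon, Tue, Wed, Thu — 4 of them qualify.
Total: 15 + 4 = 19.
Holidays: 18 March 2067 (Fri); 27 March 2067 (Sun); 1 April 2067 (Fri).
2 of the 3 holidays fall on weekdays; the rest are weekends and were already excluded.
Business days: 19 − 2 = 17.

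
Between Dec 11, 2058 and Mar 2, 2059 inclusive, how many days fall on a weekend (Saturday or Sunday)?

24

Dec 11, 2058 is a Wednesday.
The range spans 82 days (inclusive of both endpoints).
82 = 7 × 11 + 5, so there are 11 full weeks plus 5 extra days.
Each full week contributes 2 weekend days (Sat, Sun): 11 × 2 = 22.
The 5 extra days are Wednesday, Thursday, Friday, Saturday, Sunday — 2 of them qualify.
Total: 22 + 2 = 24.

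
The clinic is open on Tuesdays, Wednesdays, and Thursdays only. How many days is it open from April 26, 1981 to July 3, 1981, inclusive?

30

April 26, 1981 is a Sunday.
From April 26, 1981 to July 3, 1981 is 69 days inclusive.
69 = 7 × 9 + 6, so there are 9 full weeks plus 6 extra days.
Each full week contributes 3 days from the set (Tue, Wed, Thu): 9 × 3 = 27.
The 6 extra days are Sun, Mon, Tue, Wed, Thu, Fri — 3 of them qualify.
Total: 27 + 3 = 30.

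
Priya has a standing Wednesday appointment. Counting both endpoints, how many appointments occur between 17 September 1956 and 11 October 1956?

17 September 1956 is a Monday.
From 17 September 1956 to 11 October 1956 is 25 days inclusive.
25 = 7 × 3 + 4, so there are 3 full weeks plus 4 extra days.
Each full week contributes one Wednesday: 3 so far.
The 4 extra days are Mon, Tue, Wed, Thu — 1 of them qualifies.
Total: 3 + 1 = 4.

4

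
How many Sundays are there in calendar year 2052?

52

1 January 2052 is a Monday.
The range spans 366 days (inclusive of both endpoints).
366 = 7 × 52 + 2, so there are 52 full weeks plus 2 extra days.
Each full week contributes one Sunday: 52 so far.
The 2 extra days are Monday, Tuesday — none qualify.
Total: 52 + 0 = 52.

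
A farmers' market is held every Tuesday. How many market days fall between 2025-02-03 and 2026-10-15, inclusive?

2025-02-03 is a Monday.
The range spans 620 days (inclusive of both endpoints).
620 = 7 × 88 + 4, so there are 88 full weeks plus 4 extra days.
Each full week contributes one Tuesday: 88 so far.
The 4 extra days are Monday, Tuesday, Wednesday, Thursday — 1 of them qualifies.
Total: 88 + 1 = 89.

89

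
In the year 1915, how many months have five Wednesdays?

A month has five Wednesdays exactly when Wednesday falls within its first (length − 28) days.
Jan: 31 days, starts Fri → 5 of Fri, Sat, Sun
Feb: 28 days, starts Mon → 5 of (none)
Mar: 31 days, starts Mon → 5 of Mon, Tue, Wed ✓
Apr: 30 days, starts Thu → 5 of Thu, Fri
May: 31 days, starts Sat → 5 of Sat, Sun, Mon
Jun: 30 days, starts Tue → 5 of Tue, Wed ✓
Jul: 31 days, starts Thu → 5 of Thu, Fri, Sat
Aug: 31 days, starts Sun → 5 of Sun, Mon, Tue
Sep: 30 days, starts Wed → 5 of Wed, Thu ✓
Oct: 31 days, starts Fri → 5 of Fri, Sat, Sun
Nov: 30 days, starts Mon → 5 of Mon, Tue
Dec: 31 days, starts Wed → 5 of Wed, Thu, Fri ✓
Months with five Wednesdays: Mar, Jun, Sep, Dec.

4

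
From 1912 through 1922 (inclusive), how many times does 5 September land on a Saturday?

Day of week of September 5 in each year:
1912: Thu, 1913: Fri, 1914: Sat ✓, 1915: Sun, 1916: Tue, 1917: Wed, 1918: Thu, 1919: Fri, 1920: Sun, 1921: Mon, 1922: Tue
Saturdays: 1914.

1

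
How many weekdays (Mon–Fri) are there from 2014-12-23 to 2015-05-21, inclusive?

2014-12-23 is a Tuesday.
The range spans 150 days (inclusive of both endpoints).
150 = 7 × 21 + 3, so there are 21 full weeks plus 3 extra days.
Each full week contributes 5 weekdays (Mon–Fri): 21 × 5 = 105.
The 3 extra days are Tuesday, Wednesday, Thursday — 3 of them qualify.
Total: 105 + 3 = 108.

108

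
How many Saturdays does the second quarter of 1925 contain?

April 1, 1925 is a Wednesday.
From April 1, 1925 to June 30, 1925 is 91 days inclusive.
91 = 7 × 13, so the span is exactly 13 full weeks.
Each full week contributes one Saturday: 13 so far.
Total: 13.

13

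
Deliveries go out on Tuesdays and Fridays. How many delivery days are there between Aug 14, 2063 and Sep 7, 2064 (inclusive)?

Aug 14, 2063 is a Tuesday.
The range spans 391 days (inclusive of both endpoints).
391 = 7 × 55 + 6, so there are 55 full weeks plus 6 extra days.
Each full week contributes 2 days from the set (Tue, Fri): 55 × 2 = 110.
The 6 extra days are Tuesday, Wednesday, Thursday, Friday, Saturday, Sunday — 2 of them qualify.
Total: 110 + 2 = 112.

112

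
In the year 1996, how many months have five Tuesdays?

A month has five Tuesdays exactly when Tuesday falls within its first (length − 28) days.
Jan: 31 days, starts Mon → 5 of Mon, Tue, Wed ✓
Feb: 29 days, starts Thu → 5 of Thu
Mar: 31 days, starts Fri → 5 of Fri, Sat, Sun
Apr: 30 days, starts Mon → 5 of Mon, Tue ✓
May: 31 days, starts Wed → 5 of Wed, Thu, Fri
Jun: 30 days, starts Sat → 5 of Sat, Sun
Jul: 31 days, starts Mon → 5 of Mon, Tue, Wed ✓
Aug: 31 days, starts Thu → 5 of Thu, Fri, Sat
Sep: 30 days, starts Sun → 5 of Sun, Mon
Oct: 31 days, starts Tue → 5 of Tue, Wed, Thu ✓
Nov: 30 days, starts Fri → 5 of Fri, Sat
Dec: 31 days, starts Sun → 5 of Sun, Mon, Tue ✓
Months with five Tuesdays: Jan, Apr, Jul, Oct, Dec.

5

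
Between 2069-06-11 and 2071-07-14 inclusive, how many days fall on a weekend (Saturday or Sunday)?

2069-06-11 is a Tuesday.
From 2069-06-11 to 2071-07-14 is 764 days inclusive.
764 = 7 × 109 + 1, so there are 109 full weeks plus 1 extra day.
Each full week contributes 2 weekend days (Sat, Sun): 109 × 2 = 218.
The 1 extra day is Tuesday — none qualify.
Total: 218 + 0 = 218.

218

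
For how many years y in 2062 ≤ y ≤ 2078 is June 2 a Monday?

2

Day of week of June 2 in each year:
2062: Fri, 2063: Sat, 2064: Mon ✓, 2065: Tue, 2066: Wed, 2067: Thu, 2068: Sat, 2069: Sun, 2070: Mon ✓, 2071: Tue, 2072: Thu, 2073: Fri, 2074: Sat, 2075: Sun, 2076: Tue, 2077: Wed, 2078: Thu
Mondays: 2064, 2070.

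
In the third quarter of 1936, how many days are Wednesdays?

14

1 July 1936 is a Wednesday.
From 1 July 1936 to 30 September 1936 is 92 days inclusive.
92 = 7 × 13 + 1, so there are 13 full weeks plus 1 extra day.
Each full week contributes one Wednesday: 13 so far.
The 1 extra day is Wed — 1 of them qualifies.
Total: 13 + 1 = 14.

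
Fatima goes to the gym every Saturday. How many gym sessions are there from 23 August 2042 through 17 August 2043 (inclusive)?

23 August 2042 is a Saturday.
The range spans 360 days (inclusive of both endpoints).
360 = 7 × 51 + 3, so there are 51 full weeks plus 3 extra days.
Each full week contributes one Saturday: 51 so far.
The 3 extra days are Saturday, Sunday, Monday — 1 of them qualifies.
Total: 51 + 1 = 52.

52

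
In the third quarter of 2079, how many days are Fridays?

July 1, 2079 is a Saturday.
The range spans 92 days (inclusive of both endpoints).
92 = 7 × 13 + 1, so there are 13 full weeks plus 1 extra day.
Each full week contributes one Friday: 13 so far.
The 1 extra day is Sat — none qualify.
Total: 13 + 0 = 13.

13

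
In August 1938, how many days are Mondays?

5

August 1, 1938 is a Monday.
That's 31 days from start to end, counting both.
31 = 7 × 4 + 3, so there are 4 full weeks plus 3 extra days.
Each full week contributes one Monday: 4 so far.
The 3 extra days are Mon, Tue, Wed — 1 of them qualifies.
Total: 4 + 1 = 5.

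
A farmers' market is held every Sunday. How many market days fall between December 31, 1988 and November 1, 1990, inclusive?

96

December 31, 1988 is a Saturday.
From December 31, 1988 to November 1, 1990 is 671 days inclusive.
671 = 7 × 95 + 6, so there are 95 full weeks plus 6 extra days.
Each full week contributes one Sunday: 95 so far.
The 6 extra days are Saturday, Sunday, Monday, Tuesday, Wednesday, Thursday — 1 of them qualifies.
Total: 95 + 1 = 96.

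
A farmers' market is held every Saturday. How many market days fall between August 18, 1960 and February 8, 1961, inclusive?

August 18, 1960 is a Thursday.
That's 175 days from start to end, counting both.
175 = 7 × 25, so the span is exactly 25 full weeks.
Each full week contributes one Saturday: 25 so far.
Total: 25.

25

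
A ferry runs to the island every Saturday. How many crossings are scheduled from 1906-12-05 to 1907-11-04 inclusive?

48

1906-12-05 is a Wednesday.
The range spans 335 days (inclusive of both endpoints).
335 = 7 × 47 + 6, so there are 47 full weeks plus 6 extra days.
Each full week contributes one Saturday: 47 so far.
The 6 extra days are Wed, Thu, Fri, Sat, Sun, Mon — 1 of them qualifies.
Total: 47 + 1 = 48.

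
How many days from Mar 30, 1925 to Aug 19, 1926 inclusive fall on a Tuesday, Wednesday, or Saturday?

Mar 30, 1925 is a Monday.
The range spans 508 days (inclusive of both endpoints).
508 = 7 × 72 + 4, so there are 72 full weeks plus 4 extra days.
Each full week contributes 3 days from the set (Tue, Wed, Sat): 72 × 3 = 216.
The 4 extra days are Mon, Tue, Wed, Thu — 2 of them qualify.
Total: 216 + 2 = 218.

218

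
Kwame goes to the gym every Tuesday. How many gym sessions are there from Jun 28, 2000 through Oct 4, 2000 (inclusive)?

14

Jun 28, 2000 is a Wednesday.
From Jun 28, 2000 to Oct 4, 2000 is 99 days inclusive.
99 = 7 × 14 + 1, so there are 14 full weeks plus 1 extra day.
Each full week contributes one Tuesday: 14 so far.
The 1 extra day is Wednesday — none qualify.
Total: 14 + 0 = 14.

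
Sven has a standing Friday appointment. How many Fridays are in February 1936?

February 1, 1936 is a Saturday.
That's 29 days from start to end, counting both.
29 = 7 × 4 + 1, so there are 4 full weeks plus 1 extra day.
Each full week contributes one Friday: 4 so far.
The 1 extra day is Sat — none qualify.
Total: 4 + 0 = 4.

4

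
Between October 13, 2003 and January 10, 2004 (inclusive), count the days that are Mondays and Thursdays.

October 13, 2003 is a Monday.
That's 90 days from start to end, counting both.
90 = 7 × 12 + 6, so there are 12 full weeks plus 6 extra days.
Each full week contributes 2 days from the set (Mon, Thu): 12 × 2 = 24.
The 6 extra days are Mon, Tue, Wed, Thu, Fri, Sat — 2 of them qualify.
Total: 24 + 2 = 26.

26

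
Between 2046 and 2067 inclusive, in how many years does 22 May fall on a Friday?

3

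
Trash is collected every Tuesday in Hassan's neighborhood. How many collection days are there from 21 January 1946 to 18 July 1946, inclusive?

26

21 January 1946 is a Monday.
The range spans 179 days (inclusive of both endpoints).
179 = 7 × 25 + 4, so there are 25 full weeks plus 4 extra days.
Each full week contributes one Tuesday: 25 so far.
The 4 extra days are Mon, Tue, Wed, Thu — 1 of them qualifies.
Total: 25 + 1 = 26.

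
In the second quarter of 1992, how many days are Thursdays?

13

1992-04-01 is a Wednesday.
From 1992-04-01 to 1992-06-30 is 91 days inclusive.
91 = 7 × 13, so the span is exactly 13 full weeks.
Each full week contributes one Thursday: 13 so far.
Total: 13.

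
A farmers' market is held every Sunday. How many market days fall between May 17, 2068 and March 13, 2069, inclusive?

43

May 17, 2068 is a Thursday.
That's 301 days from start to end, counting both.
301 = 7 × 43, so the span is exactly 43 full weeks.
Each full week contributes one Sunday: 43 so far.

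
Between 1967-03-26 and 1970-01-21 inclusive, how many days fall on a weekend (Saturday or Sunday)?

1967-03-26 is a Sunday.
The range spans 1033 days (inclusive of both endpoints).
1033 = 7 × 147 + 4, so there are 147 full weeks plus 4 extra days.
Each full week contributes 2 weekend days (Sat, Sun): 147 × 2 = 294.
The 4 extra days are Sun, Mon, Tue, Wed — 1 of them qualifies.
Total: 294 + 1 = 295.

295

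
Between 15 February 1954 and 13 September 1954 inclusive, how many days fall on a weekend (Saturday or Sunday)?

60

15 February 1954 is a Monday.
The range spans 211 days (inclusive of both endpoints).
211 = 7 × 30 + 1, so there are 30 full weeks plus 1 extra day.
Each full week contributes 2 weekend days (Sat, Sun): 30 × 2 = 60.
The 1 extra day is Monday — none qualify.
Total: 60 + 0 = 60.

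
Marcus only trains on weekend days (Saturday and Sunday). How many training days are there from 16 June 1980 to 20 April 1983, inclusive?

16 June 1980 is a Monday.
The range spans 1039 days (inclusive of both endpoints).
1039 = 7 × 148 + 3, so there are 148 full weeks plus 3 extra days.
Each full week contributes 2 weekend days (Sat, Sun): 148 × 2 = 296.
The 3 extra days are Monday, Tuesday, Wednesday — none qualify.
Total: 296 + 0 = 296.

296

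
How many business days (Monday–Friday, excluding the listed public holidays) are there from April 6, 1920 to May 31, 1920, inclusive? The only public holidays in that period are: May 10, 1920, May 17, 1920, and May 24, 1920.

37

April 6, 1920 is a Tuesday.
From April 6, 1920 to May 31, 1920 is 56 days inclusive.
56 = 7 × 8, so the span is exactly 8 full weeks.
Each full week contributes 5 weekdays (Mon–Fri): 8 × 5 = 40.
Total: 40.
Holidays: May 10, 1920 (Mon); May 17, 1920 (Mon); May 24, 1920 (Mon).
All 3 holidays fall on weekdays, so subtract 3.
Business days: 40 − 3 = 37.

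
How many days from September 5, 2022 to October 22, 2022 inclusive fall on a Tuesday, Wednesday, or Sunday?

20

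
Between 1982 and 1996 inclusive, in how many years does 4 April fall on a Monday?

3

Day of week of April 4 in each year:
1982: Sun, 1983: Mon ✓, 1984: Wed, 1985: Thu, 1986: Fri, 1987: Sat, 1988: Mon ✓, 1989: Tue, 1990: Wed, 1991: Thu, 1992: Sat, 1993: Sun, 1994: Mon ✓, 1995: Tue, 1996: Thu
Mondays: 1983, 1988, 1994.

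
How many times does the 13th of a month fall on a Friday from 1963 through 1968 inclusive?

10

Friday-the-13ths by year:
1963: Sep, Dec
1964: Mar, Nov
1965: Aug
1966: May
1967: Jan, Oct
1968: Sep, Dec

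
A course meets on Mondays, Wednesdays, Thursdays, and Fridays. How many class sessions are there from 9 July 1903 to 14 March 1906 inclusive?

9 July 1903 is a Thursday.
From 9 July 1903 to 14 March 1906 is 980 days inclusive.
980 = 7 × 140, so the span is exactly 140 full weeks.
Each full week contributes 4 days from the set (Mon, Wed, Thu, Fri): 140 × 4 = 560.

560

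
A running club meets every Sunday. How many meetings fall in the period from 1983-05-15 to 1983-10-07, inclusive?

1983-05-15 is a Sunday.
From 1983-05-15 to 1983-10-07 is 146 days inclusive.
146 = 7 × 20 + 6, so there are 20 full weeks plus 6 extra days.
Each full week contributes one Sunday: 20 so far.
The 6 extra days are Sunday, Monday, Tuesday, Wednesday, Thursday, Friday — 1 of them qualifies.
Total: 20 + 1 = 21.

21 Sundays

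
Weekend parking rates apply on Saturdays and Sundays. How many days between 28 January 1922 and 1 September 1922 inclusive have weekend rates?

28 January 1922 is a Saturday.
The range spans 217 days (inclusive of both endpoints).
217 = 7 × 31, so the span is exactly 31 full weeks.
Each full week contributes 2 weekend days (Sat, Sun): 31 × 2 = 62.
Total: 62.

62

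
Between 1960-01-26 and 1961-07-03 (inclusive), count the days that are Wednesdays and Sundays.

1960-01-26 is a Tuesday.
From 1960-01-26 to 1961-07-03 is 525 days inclusive.
525 = 7 × 75, so the span is exactly 75 full weeks.
Each full week contributes 2 days from the set (Wed, Sun): 75 × 2 = 150.
Total: 150.

150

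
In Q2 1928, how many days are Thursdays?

April 1, 1928 is a Sunday.
From April 1, 1928 to June 30, 1928 is 91 days inclusive.
91 = 7 × 13, so the span is exactly 13 full weeks.
Each full week contributes one Thursday: 13 so far.
Total: 13.

13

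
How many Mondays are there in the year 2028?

52

Jan 1, 2028 is a Saturday.
The range spans 366 days (inclusive of both endpoints).
366 = 7 × 52 + 2, so there are 52 full weeks plus 2 extra days.
Each full week contributes one Monday: 52 so far.
The 2 extra days are Sat, Sun — none qualify.
Total: 52 + 0 = 52.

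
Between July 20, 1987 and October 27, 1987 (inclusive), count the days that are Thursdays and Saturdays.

28

July 20, 1987 is a Monday.
The range spans 100 days (inclusive of both endpoints).
100 = 7 × 14 + 2, so there are 14 full weeks plus 2 extra days.
Each full week contributes 2 days from the set (Thu, Sat): 14 × 2 = 28.
The 2 extra days are Mon, Tue — none qualify.
Total: 28 + 0 = 28.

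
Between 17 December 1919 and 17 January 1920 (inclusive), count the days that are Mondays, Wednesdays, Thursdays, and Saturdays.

19

17 December 1919 is a Wednesday.
From 17 December 1919 to 17 January 1920 is 32 days inclusive.
32 = 7 × 4 + 4, so there are 4 full weeks plus 4 extra days.
Each full week contributes 4 days from the set (Mon, Wed, Thu, Sat): 4 × 4 = 16.
The 4 extra days are Wed, Thu, Fri, Sat — 3 of them qualify.
Total: 16 + 3 = 19.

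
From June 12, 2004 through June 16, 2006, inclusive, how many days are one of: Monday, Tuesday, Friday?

June 12, 2004 is a Saturday.
From June 12, 2004 to June 16, 2006 is 735 days inclusive.
735 = 7 × 105, so the span is exactly 105 full weeks.
Each full week contributes 3 days from the set (Mon, Tue, Fri): 105 × 3 = 315.

315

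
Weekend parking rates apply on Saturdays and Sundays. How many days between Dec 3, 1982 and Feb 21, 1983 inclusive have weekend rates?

24

Dec 3, 1982 is a Friday.
From Dec 3, 1982 to Feb 21, 1983 is 81 days inclusive.
81 = 7 × 11 + 4, so there are 11 full weeks plus 4 extra days.
Each full week contributes 2 weekend days (Sat, Sun): 11 × 2 = 22.
The 4 extra days are Fri, Sat, Sun, Mon — 2 of them qualify.
Total: 22 + 2 = 24.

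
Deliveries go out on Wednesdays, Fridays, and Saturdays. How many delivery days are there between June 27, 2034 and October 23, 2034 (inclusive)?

June 27, 2034 is a Tuesday.
That's 119 days from start to end, counting both.
119 = 7 × 17, so the span is exactly 17 full weeks.
Each full week contributes 3 days from the set (Wed, Fri, Sat): 17 × 3 = 51.
Total: 51.

51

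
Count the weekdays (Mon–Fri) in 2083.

261

1 January 2083 is a Friday.
From 1 January 2083 to 31 December 2083 is 365 days inclusive.
365 = 7 × 52 + 1, so there are 52 full weeks plus 1 extra day.
Each full week contributes 5 weekdays (Mon–Fri): 52 × 5 = 260.
The 1 extra day is Friday — 1 of them qualifies.
Total: 260 + 1 = 261.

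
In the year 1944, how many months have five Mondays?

4

A month has five Mondays exactly when Monday falls within its first (length − 28) days.
Jan: 31 days, starts Sat → 5 of Sat, Sun, Mon ✓
Feb: 29 days, starts Tue → 5 of Tue
Mar: 31 days, starts Wed → 5 of Wed, Thu, Fri
Apr: 30 days, starts Sat → 5 of Sat, Sun
May: 31 days, starts Mon → 5 of Mon, Tue, Wed ✓
Jun: 30 days, starts Thu → 5 of Thu, Fri
Jul: 31 days, starts Sat → 5 of Sat, Sun, Mon ✓
Aug: 31 days, starts Tue → 5 of Tue, Wed, Thu
Sep: 30 days, starts Fri → 5 of Fri, Sat
Oct: 31 days, starts Sun → 5 of Sun, Mon, Tue ✓
Nov: 30 days, starts Wed → 5 of Wed, Thu
Dec: 31 days, starts Fri → 5 of Fri, Sat, Sun
Months with five Mondays: Jan, May, Jul, Oct.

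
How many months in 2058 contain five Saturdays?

4

A month has five Saturdays exactly when Saturday falls within its first (length − 28) days.
Jan: 31 days, starts Tue → 5 of Tue, Wed, Thu
Feb: 28 days, starts Fri → 5 of (none)
Mar: 31 days, starts Fri → 5 of Fri, Sat, Sun ✓
Apr: 30 days, starts Mon → 5 of Mon, Tue
May: 31 days, starts Wed → 5 of Wed, Thu, Fri
Jun: 30 days, starts Sat → 5 of Sat, Sun ✓
Jul: 31 days, starts Mon → 5 of Mon, Tue, Wed
Aug: 31 days, starts Thu → 5 of Thu, Fri, Sat ✓
Sep: 30 days, starts Sun → 5 of Sun, Mon
Oct: 31 days, starts Tue → 5 of Tue, Wed, Thu
Nov: 30 days, starts Fri → 5 of Fri, Sat ✓
Dec: 31 days, starts Sun → 5 of Sun, Mon, Tue
Months with five Saturdays: Mar, Jun, Aug, Nov.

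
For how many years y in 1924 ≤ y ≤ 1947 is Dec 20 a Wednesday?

3

Day of week of December 20 in each year:
1924: Sat, 1925: Sun, 1926: Mon, 1927: Tue, 1928: Thu, 1929: Fri, 1930: Sat, 1931: Sun, 1932: Tue, 1933: Wed ✓, 1934: Thu, 1935: Fri, 1936: Sun, 1937: Mon, 1938: Tue, 1939: Wed ✓, 1940: Fri, 1941: Sat, 1942: Sun, 1943: Mon, 1944: Wed ✓, 1945: Thu, 1946: Fri, 1947: Sat
Wednesdays: 1933, 1939, 1944.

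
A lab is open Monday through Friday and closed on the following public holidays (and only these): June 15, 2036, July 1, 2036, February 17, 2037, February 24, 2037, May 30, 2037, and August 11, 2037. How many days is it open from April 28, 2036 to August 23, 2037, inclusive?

341

April 28, 2036 is a Monday.
That's 483 days from start to end, counting both.
483 = 7 × 69, so the span is exactly 69 full weeks.
Each full week contributes 5 weekdays (Mon–Fri): 69 × 5 = 345.
Holidays: June 15, 2036 (Sun); July 1, 2036 (Tue); February 17, 2037 (Tue); February 24, 2037 (Tue); May 30, 2037 (Sat); August 11, 2037 (Tue).
4 of the 6 holidays fall on weekdays; the rest are weekends and were already excluded.
Business days: 345 − 4 = 341.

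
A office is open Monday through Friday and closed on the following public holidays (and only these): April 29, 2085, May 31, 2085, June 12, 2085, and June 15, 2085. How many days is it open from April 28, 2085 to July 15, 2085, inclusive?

52 working days

April 28, 2085 is a Saturday.
From April 28, 2085 to July 15, 2085 is 79 days inclusive.
79 = 7 × 11 + 2, so there are 11 full weeks plus 2 extra days.
Each full week contributes 5 weekdays (Mon–Fri): 11 × 5 = 55.
The 2 extra days are Sat, Sun — none qualify.
Total: 55 + 0 = 55.
Holidays: April 29, 2085 (Sun); May 31, 2085 (Thu); June 12, 2085 (Tue); June 15, 2085 (Fri).
3 of the 4 holidays fall on weekdays; the rest are weekends and were already excluded.
Business days: 55 − 3 = 52.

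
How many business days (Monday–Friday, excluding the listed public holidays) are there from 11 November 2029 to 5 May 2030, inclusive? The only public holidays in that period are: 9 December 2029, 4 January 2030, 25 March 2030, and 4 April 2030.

122 business days

11 November 2029 is a Sunday.
That's 176 days from start to end, counting both.
176 = 7 × 25 + 1, so there are 25 full weeks plus 1 extra day.
Each full week contributes 5 weekdays (Mon–Fri): 25 × 5 = 125.
The 1 extra day is Sunday — none qualify.
Total: 125 + 0 = 125.
Holidays: 9 December 2029 (Sun); 4 January 2030 (Fri); 25 March 2030 (Mon); 4 April 2030 (Thu).
3 of the 4 holidays fall on weekdays; the rest are weekends and were already excluded.
Business days: 125 − 3 = 122.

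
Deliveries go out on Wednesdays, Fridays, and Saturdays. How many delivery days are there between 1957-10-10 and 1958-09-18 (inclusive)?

147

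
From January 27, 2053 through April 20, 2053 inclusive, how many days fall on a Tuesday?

12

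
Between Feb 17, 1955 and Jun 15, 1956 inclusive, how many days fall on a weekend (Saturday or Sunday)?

138

Feb 17, 1955 is a Thursday.
That's 485 days from start to end, counting both.
485 = 7 × 69 + 2, so there are 69 full weeks plus 2 extra days.
Each full week contributes 2 weekend days (Sat, Sun): 69 × 2 = 138.
The 2 extra days are Thursday, Friday — none qualify.
Total: 138 + 0 = 138.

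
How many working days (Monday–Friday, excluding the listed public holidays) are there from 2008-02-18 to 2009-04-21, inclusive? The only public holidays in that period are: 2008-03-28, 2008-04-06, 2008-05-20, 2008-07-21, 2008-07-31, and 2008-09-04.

2008-02-18 is a Monday.
From 2008-02-18 to 2009-04-21 is 429 days inclusive.
429 = 7 × 61 + 2, so there are 61 full weeks plus 2 extra days.
Each full week contributes 5 weekdays (Mon–Fri): 61 × 5 = 305.
The 2 extra days are Monday, Tuesday — 2 of them qualify.
Total: 305 + 2 = 307.
Holidays: 2008-03-28 (Fri); 2008-04-06 (Sun); 2008-05-20 (Tue); 2008-07-21 (Mon); 2008-07-31 (Thu); 2008-09-04 (Thu).
5 of the 6 holidays fall on weekdays; the rest are weekends and were already excluded.
Business days: 307 − 5 = 302.

302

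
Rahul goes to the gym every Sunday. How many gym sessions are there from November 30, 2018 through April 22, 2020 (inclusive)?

November 30, 2018 is a Friday.
That's 510 days from start to end, counting both.
510 = 7 × 72 + 6, so there are 72 full weeks plus 6 extra days.
Each full week contributes one Sunday: 72 so far.
The 6 extra days are Fri, Sat, Sun, Mon, Tue, Wed — 1 of them qualifies.
Total: 72 + 1 = 73.

73 Sundays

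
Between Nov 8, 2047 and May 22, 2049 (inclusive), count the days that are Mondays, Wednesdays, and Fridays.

Nov 8, 2047 is a Friday.
That's 562 days from start to end, counting both.
562 = 7 × 80 + 2, so there are 80 full weeks plus 2 extra days.
Each full week contributes 3 days from the set (Mon, Wed, Fri): 80 × 3 = 240.
The 2 extra days are Friday, Saturday — 1 of them qualifies.
Total: 240 + 1 = 241.

241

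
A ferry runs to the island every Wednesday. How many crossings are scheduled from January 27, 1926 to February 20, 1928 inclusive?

108

January 27, 1926 is a Wednesday.
From January 27, 1926 to February 20, 1928 is 755 days inclusive.
755 = 7 × 107 + 6, so there are 107 full weeks plus 6 extra days.
Each full week contributes one Wednesday: 107 so far.
The 6 extra days are Wed, Thu, Fri, Sat, Sun, Mon — 1 of them qualifies.
Total: 107 + 1 = 108.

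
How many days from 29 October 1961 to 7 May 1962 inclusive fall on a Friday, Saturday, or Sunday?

29 October 1961 is a Sunday.
That's 191 days from start to end, counting both.
191 = 7 × 27 + 2, so there are 27 full weeks plus 2 extra days.
Each full week contributes 3 days from the set (Fri, Sat, Sun): 27 × 3 = 81.
The 2 extra days are Sunday, Monday — 1 of them qualifies.
Total: 81 + 1 = 82.

82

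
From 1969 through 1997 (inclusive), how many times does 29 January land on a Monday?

4

Day of week of January 29 in each year:
1969: Wed, 1970: Thu, 1971: Fri, 1972: Sat, 1973: Mon ✓, 1974: Tue, 1975: Wed, 1976: Thu, 1977: Sat, 1978: Sun, 1979: Mon ✓, 1980: Tue, 1981: Thu, 1982: Fri, 1983: Sat, 1984: Sun, 1985: Tue, 1986: Wed, 1987: Thu, 1988: Fri, 1989: Sun, 1990: Mon ✓, 1991: Tue, 1992: Wed, 1993: Fri, 1994: Sat, 1995: Sun, 1996: Mon ✓, 1997: Wed
Mondays: 1973, 1979, 1990, 1996.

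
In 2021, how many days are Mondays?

2021-01-01 is a Friday.
That's 365 days from start to end, counting both.
365 = 7 × 52 + 1, so there are 52 full weeks plus 1 extra day.
Each full week contributes one Monday: 52 so far.
The 1 extra day is Friday — none qualify.
Total: 52 + 0 = 52.

52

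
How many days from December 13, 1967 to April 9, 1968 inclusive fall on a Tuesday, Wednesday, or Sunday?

December 13, 1967 is a Wednesday.
That's 119 days from start to end, counting both.
119 = 7 × 17, so the span is exactly 17 full weeks.
Each full week contributes 3 days from the set (Tue, Wed, Sun): 17 × 3 = 51.
Total: 51.

51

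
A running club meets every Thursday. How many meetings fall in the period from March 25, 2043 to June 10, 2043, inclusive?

March 25, 2043 is a Wednesday.
That's 78 days from start to end, counting both.
78 = 7 × 11 + 1, so there are 11 full weeks plus 1 extra day.
Each full week contributes one Thursday: 11 so far.
The 1 extra day is Wednesday — none qualify.
Total: 11 + 0 = 11.

11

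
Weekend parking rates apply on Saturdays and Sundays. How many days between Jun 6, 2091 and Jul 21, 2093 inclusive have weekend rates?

Jun 6, 2091 is a Wednesday.
That's 777 days from start to end, counting both.
777 = 7 × 111, so the span is exactly 111 full weeks.
Each full week contributes 2 weekend days (Sat, Sun): 111 × 2 = 222.

222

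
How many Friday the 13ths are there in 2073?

2

The 13th falls on a Friday when the month's 13th has weekday Fri.
Jan 13 is Fri ✓; Feb 13 is Mon; Mar 13 is Mon; Apr 13 is Thu; May 13 is Sat; Jun 13 is Tue; Jul 13 is Thu; Aug 13 is Sun; Sep 13 is Wed; Oct 13 is Fri ✓; Nov 13 is Mon; Dec 13 is Wed.
Friday the 13ths: Jan, Oct.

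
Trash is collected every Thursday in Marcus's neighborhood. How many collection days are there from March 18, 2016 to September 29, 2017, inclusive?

March 18, 2016 is a Friday.
That's 561 days from start to end, counting both.
561 = 7 × 80 + 1, so there are 80 full weeks plus 1 extra day.
Each full week contributes one Thursday: 80 so far.
The 1 extra day is Fri — none qualify.
Total: 80 + 0 = 80.

80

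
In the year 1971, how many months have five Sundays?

4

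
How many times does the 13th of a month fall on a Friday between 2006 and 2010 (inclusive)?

9

Friday-the-13ths by year:
2006: Jan, Oct
2007: Apr, Jul
2008: Jun
2009: Feb, Mar, Nov
2010: Aug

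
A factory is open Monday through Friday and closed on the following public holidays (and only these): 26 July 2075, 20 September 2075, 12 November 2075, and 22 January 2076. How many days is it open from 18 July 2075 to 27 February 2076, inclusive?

18 July 2075 is a Thursday.
That's 225 days from start to end, counting both.
225 = 7 × 32 + 1, so there are 32 full weeks plus 1 extra day.
Each full week contributes 5 weekdays (Mon–Fri): 32 × 5 = 160.
The 1 extra day is Thursday — 1 of them qualifies.
Total: 160 + 1 = 161.
Holidays: 26 July 2075 (Fri); 20 September 2075 (Fri); 12 November 2075 (Tue); 22 January 2076 (Wed).
All 4 holidays fall on weekdays, so subtract 4.
Business days: 161 − 4 = 157.

157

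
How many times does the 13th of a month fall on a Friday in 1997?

1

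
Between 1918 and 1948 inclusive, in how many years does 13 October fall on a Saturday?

Day of week of October 13 in each year:
1918: Sun, 1919: Mon, 1920: Wed, 1921: Thu, 1922: Fri, 1923: Sat ✓, 1924: Mon, 1925: Tue, 1926: Wed, 1927: Thu, 1928: Sat ✓, 1929: Sun, 1930: Mon, 1931: Tue, 1932: Thu, 1933: Fri, 1934: Sat ✓, 1935: Sun, 1936: Tue, 1937: Wed, 1938: Thu, 1939: Fri, 1940: Sun, 1941: Mon, 1942: Tue, 1943: Wed, 1944: Fri, 1945: Sat ✓, 1946: Sun, 1947: Mon, 1948: Wed
Saturdays: 1923, 1928, 1934, 1945.

4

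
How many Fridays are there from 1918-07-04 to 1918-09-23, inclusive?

1918-07-04 is a Thursday.
From 1918-07-04 to 1918-09-23 is 82 days inclusive.
82 = 7 × 11 + 5, so there are 11 full weeks plus 5 extra days.
Each full week contributes one Friday: 11 so far.
The 5 extra days are Thu, Fri, Sat, Sun, Mon — 1 of them qualifies.
Total: 11 + 1 = 12.

12 Fridays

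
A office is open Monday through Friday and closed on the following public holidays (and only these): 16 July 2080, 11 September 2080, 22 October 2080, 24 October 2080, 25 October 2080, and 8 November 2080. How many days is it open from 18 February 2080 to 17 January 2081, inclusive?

234

18 February 2080 is a Sunday.
From 18 February 2080 to 17 January 2081 is 335 days inclusive.
335 = 7 × 47 + 6, so there are 47 full weeks plus 6 extra days.
Each full week contributes 5 weekdays (Mon–Fri): 47 × 5 = 235.
The 6 extra days are Sun, Mon, Tue, Wed, Thu, Fri — 5 of them qualify.
Total: 235 + 5 = 240.
Holidays: 16 July 2080 (Tue); 11 September 2080 (Wed); 22 October 2080 (Tue); 24 October 2080 (Thu); 25 October 2080 (Fri); 8 November 2080 (Fri).
All 6 holidays fall on weekdays, so subtract 6.
Business days: 240 − 6 = 234.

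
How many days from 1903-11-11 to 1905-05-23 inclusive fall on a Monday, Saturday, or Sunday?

240

1903-11-11 is a Wednesday.
That's 560 days from start to end, counting both.
560 = 7 × 80, so the span is exactly 80 full weeks.
Each full week contributes 3 days from the set (Mon, Sat, Sun): 80 × 3 = 240.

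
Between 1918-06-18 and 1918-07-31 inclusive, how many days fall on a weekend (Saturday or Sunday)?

12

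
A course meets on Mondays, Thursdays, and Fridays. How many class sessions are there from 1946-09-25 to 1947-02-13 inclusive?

61

1946-09-25 is a Wednesday.
That's 142 days from start to end, counting both.
142 = 7 × 20 + 2, so there are 20 full weeks plus 2 extra days.
Each full week contributes 3 days from the set (Mon, Thu, Fri): 20 × 3 = 60.
The 2 extra days are Wed, Thu — 1 of them qualifies.
Total: 60 + 1 = 61.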